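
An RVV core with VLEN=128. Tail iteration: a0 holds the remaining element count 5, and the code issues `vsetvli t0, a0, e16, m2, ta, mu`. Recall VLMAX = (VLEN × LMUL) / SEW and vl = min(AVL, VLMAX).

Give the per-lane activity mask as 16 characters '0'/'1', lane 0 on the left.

predicate = 1111100000000000

lanes per group: 128·2/16 = 16
AVL=5 ≤ VLMAX=16, so vl = 5
bits (lane 0 leftmost): 1111100000000000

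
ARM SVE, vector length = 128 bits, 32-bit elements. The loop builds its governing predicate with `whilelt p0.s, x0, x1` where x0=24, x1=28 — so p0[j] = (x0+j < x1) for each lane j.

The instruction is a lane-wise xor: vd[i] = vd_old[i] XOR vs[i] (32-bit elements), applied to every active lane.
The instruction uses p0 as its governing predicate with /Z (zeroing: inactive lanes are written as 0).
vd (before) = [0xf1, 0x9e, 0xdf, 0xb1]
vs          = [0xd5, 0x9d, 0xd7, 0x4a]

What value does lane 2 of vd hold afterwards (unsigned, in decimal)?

vd[2] = 8

lane count: 128 div 32 = 4
p0[j] = (24+j < 28); true for j=0..3 → 4 lanes set
lane  0: xor(0xf1,0xd5) ⇒ 0x24
lane  1: xor(0x9e,0x9d) ⇒ 0x03
lane  2: xor(0xdf,0xd7) ⇒ 0x08
lane  3: xor(0xb1,0x4a) ⇒ 0xfb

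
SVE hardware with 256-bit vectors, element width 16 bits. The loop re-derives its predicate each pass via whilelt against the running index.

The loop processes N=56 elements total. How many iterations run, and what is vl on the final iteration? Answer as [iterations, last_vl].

256-bit reg / 16-bit elem → 16 lanes
iterations = ceil(56/16) = 4; final-pass vl = 8

[iterations, last_vl] = [4, 8]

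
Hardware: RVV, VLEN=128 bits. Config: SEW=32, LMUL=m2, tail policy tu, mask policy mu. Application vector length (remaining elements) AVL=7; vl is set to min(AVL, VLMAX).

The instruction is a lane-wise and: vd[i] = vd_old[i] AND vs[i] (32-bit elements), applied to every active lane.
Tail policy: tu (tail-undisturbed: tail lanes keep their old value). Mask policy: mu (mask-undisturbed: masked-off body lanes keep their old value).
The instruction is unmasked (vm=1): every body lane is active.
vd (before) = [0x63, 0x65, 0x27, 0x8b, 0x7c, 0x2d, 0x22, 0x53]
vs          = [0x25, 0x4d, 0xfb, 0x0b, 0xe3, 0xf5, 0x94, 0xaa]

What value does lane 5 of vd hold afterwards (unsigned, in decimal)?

vd[5] = 37

VLMAX = VLEN×LMUL/SEW = 128×2/32 = 8
vl ← min(7, 8) = 7
  i=0: and(0x63,0x25) → 33
  i=1: and(0x65,0x4d) → 69
  i=2: and(0x27,0xfb) → 35
  i=3: and(0x8b,0x0b) → 11
  i=4: and(0x7c,0xe3) → 96
  i=5: and(0x2d,0xf5) → 37
  i=6: and(0x22,0x94) → 0
  i=7: tail/keep → 83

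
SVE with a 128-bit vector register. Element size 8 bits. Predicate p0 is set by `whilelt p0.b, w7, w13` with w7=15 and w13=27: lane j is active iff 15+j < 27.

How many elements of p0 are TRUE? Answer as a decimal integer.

register lanes = 128/8 = 16
p0[j] = (15+j < 27); true for j=0..11 → 12 lanes set

vl = 12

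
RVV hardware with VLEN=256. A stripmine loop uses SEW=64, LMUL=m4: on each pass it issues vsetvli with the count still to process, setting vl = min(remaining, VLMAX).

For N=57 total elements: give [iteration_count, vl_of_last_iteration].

VLMAX = (256 × 4) / 64 = 16 lanes
iterations = ceil(57/16) = 4; final-pass vl = 9

[iterations, last_vl] = [4, 9]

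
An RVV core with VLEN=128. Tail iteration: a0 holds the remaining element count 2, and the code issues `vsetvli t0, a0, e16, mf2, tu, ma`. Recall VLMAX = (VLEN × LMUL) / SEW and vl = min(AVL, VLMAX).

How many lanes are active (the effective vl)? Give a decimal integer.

vl = 2

VLMAX = VLEN×LMUL/SEW = 128×1/2/16 = 4
AVL=2 ≤ VLMAX=4, so vl = 2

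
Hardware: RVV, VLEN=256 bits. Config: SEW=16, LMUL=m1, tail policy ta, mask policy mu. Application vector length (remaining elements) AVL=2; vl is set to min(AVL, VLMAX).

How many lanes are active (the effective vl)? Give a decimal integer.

VLMAX = VLEN×LMUL/SEW = 256×1/16 = 16
AVL=2 ≤ VLMAX=16, so vl = 2

vl = 2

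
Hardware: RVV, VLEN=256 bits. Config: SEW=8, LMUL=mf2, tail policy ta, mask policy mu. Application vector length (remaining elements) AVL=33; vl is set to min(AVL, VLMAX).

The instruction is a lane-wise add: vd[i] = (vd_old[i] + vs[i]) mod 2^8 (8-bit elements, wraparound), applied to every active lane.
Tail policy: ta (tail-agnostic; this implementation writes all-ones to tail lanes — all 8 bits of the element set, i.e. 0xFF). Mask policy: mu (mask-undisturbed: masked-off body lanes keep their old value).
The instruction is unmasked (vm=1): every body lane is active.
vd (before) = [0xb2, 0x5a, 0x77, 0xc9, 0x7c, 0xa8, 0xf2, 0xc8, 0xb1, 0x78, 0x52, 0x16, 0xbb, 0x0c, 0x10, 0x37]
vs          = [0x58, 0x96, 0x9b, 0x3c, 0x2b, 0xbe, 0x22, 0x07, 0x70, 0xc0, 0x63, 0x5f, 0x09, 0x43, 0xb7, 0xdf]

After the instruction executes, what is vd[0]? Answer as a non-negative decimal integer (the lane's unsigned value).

lanes per group: 256·1/2/8 = 16
vl ← min(33, 16) = 16
[0] add(0xb2,0x58) = 0x0a
[1] add(0x5a,0x96) = 0xf0
[2] add(0x77,0x9b) = 0x12
[3] add(0xc9,0x3c) = 0x05
[4] add(0x7c,0x2b) = 0xa7
[5] add(0xa8,0xbe) = 0x66
[6] add(0xf2,0x22) = 0x14
[7] add(0xc8,0x07) = 0xcf
[8] add(0xb1,0x70) = 0x21
[9] add(0x78,0xc0) = 0x38
[10] add(0x52,0x63) = 0xb5
[11] add(0x16,0x5f) = 0x75
[12] add(0xbb,0x09) = 0xc4
[13] add(0x0c,0x43) = 0x4f
[14] add(0x10,0xb7) = 0xc7
[15] add(0x37,0xdf) = 0x16

vd[0] = 10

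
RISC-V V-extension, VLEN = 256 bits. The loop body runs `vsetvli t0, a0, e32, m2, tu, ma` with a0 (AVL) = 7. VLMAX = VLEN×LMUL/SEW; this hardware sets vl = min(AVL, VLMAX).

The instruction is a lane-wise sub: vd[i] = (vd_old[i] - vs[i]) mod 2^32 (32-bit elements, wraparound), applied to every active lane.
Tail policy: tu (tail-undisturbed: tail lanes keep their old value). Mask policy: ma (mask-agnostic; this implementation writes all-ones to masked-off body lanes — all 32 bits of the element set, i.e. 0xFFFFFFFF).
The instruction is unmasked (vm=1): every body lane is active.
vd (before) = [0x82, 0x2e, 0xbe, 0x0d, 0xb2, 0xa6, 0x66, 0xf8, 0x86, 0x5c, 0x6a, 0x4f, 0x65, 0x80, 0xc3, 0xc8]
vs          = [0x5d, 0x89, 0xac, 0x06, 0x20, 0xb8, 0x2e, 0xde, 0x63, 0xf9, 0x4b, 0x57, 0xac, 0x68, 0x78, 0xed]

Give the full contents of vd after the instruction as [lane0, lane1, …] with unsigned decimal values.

VLMAX = VLEN×LMUL/SEW = 256×2/32 = 16
vl ← min(7, 16) = 7
lane  0: sub(0x82,0x5d) ⇒ 0x25
lane  1: sub(0x2e,0x89) ⇒ 0xffffffa5
lane  2: sub(0xbe,0xac) ⇒ 0x12
lane  3: sub(0x0d,0x06) ⇒ 0x07
lane  4: sub(0xb2,0x20) ⇒ 0x92
lane  5: sub(0xa6,0xb8) ⇒ 0xffffffee
lane  6: sub(0x66,0x2e) ⇒ 0x38
lane  7: tail/keep ⇒ 0xf8
lane  8: tail/keep ⇒ 0x86
lane  9: tail/keep ⇒ 0x5c
lane 10: tail/keep ⇒ 0x6a
lane 11: tail/keep ⇒ 0x4f
lane 12: tail/keep ⇒ 0x65
lane 13: tail/keep ⇒ 0x80
lane 14: tail/keep ⇒ 0xc3
lane 15: tail/keep ⇒ 0xc8

vd = [37, 4294967205, 18, 7, 146, 4294967278, 56, 248, 134, 92, 106, 79, 101, 128, 195, 200]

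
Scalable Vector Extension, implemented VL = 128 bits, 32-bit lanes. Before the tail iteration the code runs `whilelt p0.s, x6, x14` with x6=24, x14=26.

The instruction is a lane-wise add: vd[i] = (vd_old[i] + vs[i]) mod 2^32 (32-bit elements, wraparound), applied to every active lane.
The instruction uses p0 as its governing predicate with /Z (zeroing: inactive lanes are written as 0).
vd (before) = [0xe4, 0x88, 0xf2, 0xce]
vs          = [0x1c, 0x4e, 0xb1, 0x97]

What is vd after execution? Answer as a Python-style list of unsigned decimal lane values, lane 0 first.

vd = [256, 214, 0, 0]

lane count: 128 div 32 = 4
whilelt: lane j active iff 24+j < 26 → j < 2 → 2 active
[0] add(0xe4,0x1c) = 0x100
[1] add(0x88,0x4e) = 0xd6
[2] tail/zero = 0x00
[3] tail/zero = 0x00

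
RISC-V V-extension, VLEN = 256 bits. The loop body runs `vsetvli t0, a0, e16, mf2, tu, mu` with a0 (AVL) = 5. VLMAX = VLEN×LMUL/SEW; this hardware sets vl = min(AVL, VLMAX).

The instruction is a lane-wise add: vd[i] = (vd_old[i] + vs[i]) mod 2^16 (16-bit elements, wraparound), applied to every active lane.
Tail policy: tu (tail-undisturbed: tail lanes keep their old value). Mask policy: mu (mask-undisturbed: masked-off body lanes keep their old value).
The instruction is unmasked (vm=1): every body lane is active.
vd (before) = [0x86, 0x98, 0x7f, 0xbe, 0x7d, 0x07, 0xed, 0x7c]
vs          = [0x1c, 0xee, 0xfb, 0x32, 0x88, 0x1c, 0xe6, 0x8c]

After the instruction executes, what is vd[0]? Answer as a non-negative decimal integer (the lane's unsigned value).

lanes per group: 256·1/2/16 = 8
vl = min(AVL, VLMAX) = min(5, 8) = 5
[0] add(0x86,0x1c) = 0xa2
[1] add(0x98,0xee) = 0x186
[2] add(0x7f,0xfb) = 0x17a
[3] add(0xbe,0x32) = 0xf0
[4] add(0x7d,0x88) = 0x105
[5] tail/keep = 0x07
[6] tail/keep = 0xed
[7] tail/keep = 0x7c

vd[0] = 162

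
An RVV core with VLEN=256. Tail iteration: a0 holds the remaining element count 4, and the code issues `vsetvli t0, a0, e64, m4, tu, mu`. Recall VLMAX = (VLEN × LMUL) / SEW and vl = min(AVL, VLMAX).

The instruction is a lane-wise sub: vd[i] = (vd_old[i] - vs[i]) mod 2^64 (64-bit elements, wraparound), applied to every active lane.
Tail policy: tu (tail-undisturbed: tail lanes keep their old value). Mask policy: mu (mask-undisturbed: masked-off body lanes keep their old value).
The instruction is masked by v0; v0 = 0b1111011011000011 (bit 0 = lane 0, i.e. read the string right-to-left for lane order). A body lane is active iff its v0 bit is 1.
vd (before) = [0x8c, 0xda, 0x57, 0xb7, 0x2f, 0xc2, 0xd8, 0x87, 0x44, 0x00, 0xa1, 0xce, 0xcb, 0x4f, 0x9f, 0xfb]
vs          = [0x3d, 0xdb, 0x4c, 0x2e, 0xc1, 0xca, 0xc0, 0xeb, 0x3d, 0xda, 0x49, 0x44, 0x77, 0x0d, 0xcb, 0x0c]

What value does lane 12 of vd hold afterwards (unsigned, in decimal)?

VLMAX = VLEN×LMUL/SEW = 256×4/64 = 16
vl = min(AVL, VLMAX) = min(4, 16) = 4
[0] sub(0x8c,0x3d) = 0x4f
[1] sub(0xda,0xdb) = 0xffffffffffffffff
[2] mask-off/keep = 0x57
[3] mask-off/keep = 0xb7
[4] tail/keep = 0x2f
[5] tail/keep = 0xc2
[6] tail/keep = 0xd8
[7] tail/keep = 0x87
[8] tail/keep = 0x44
[9] tail/keep = 0x00
[10] tail/keep = 0xa1
[11] tail/keep = 0xce
[12] tail/keep = 0xcb
[13] tail/keep = 0x4f
[14] tail/keep = 0x9f
[15] tail/keep = 0xfb

vd[12] = 203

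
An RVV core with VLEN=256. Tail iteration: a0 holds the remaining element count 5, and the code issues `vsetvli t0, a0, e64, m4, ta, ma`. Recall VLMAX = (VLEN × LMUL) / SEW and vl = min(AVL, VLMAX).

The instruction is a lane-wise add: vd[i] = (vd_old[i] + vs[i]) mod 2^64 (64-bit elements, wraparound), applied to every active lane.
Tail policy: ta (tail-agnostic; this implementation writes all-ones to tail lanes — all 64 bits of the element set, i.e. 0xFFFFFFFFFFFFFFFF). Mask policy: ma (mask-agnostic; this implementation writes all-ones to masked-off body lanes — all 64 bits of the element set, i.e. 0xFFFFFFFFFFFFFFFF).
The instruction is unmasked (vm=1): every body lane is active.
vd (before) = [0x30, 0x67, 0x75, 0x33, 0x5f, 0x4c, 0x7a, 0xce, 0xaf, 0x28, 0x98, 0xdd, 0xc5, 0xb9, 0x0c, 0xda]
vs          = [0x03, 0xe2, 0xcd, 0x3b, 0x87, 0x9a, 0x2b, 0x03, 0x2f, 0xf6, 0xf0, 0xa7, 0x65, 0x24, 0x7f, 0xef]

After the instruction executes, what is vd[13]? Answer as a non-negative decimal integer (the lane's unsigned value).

vd[13] = 18446744073709551615

VLMAX = VLEN×LMUL/SEW = 256×4/64 = 16
AVL=5 ≤ VLMAX=16, so vl = 5
[0] add(0x30,0x03) = 0x33
[1] add(0x67,0xe2) = 0x149
[2] add(0x75,0xcd) = 0x142
[3] add(0x33,0x3b) = 0x6e
[4] add(0x5f,0x87) = 0xe6
[5] tail/ones = 0xffffffffffffffff
[6] tail/ones = 0xffffffffffffffff
[7] tail/ones = 0xffffffffffffffff
[8] tail/ones = 0xffffffffffffffff
[9] tail/ones = 0xffffffffffffffff
[10] tail/ones = 0xffffffffffffffff
[11] tail/ones = 0xffffffffffffffff
[12] tail/ones = 0xffffffffffffffff
[13] tail/ones = 0xffffffffffffffff
[14] tail/ones = 0xffffffffffffffff
[15] tail/ones = 0xffffffffffffffff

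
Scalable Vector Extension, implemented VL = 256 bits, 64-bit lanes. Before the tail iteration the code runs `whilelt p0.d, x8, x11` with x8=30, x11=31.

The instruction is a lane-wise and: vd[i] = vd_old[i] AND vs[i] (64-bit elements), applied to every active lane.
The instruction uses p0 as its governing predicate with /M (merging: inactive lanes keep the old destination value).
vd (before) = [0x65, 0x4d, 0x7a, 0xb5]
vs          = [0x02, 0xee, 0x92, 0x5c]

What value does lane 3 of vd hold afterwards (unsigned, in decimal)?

256-bit reg / 64-bit elem → 4 lanes
active while 30+j < 31, i.e. j ∈ [0,1) capped at 4 ⇒ 1
vd[0] and(0x65,0x02) -> 0x00
vd[1] tail/keep -> 0x4d
vd[2] tail/keep -> 0x7a
vd[3] tail/keep -> 0xb5

vd[3] = 181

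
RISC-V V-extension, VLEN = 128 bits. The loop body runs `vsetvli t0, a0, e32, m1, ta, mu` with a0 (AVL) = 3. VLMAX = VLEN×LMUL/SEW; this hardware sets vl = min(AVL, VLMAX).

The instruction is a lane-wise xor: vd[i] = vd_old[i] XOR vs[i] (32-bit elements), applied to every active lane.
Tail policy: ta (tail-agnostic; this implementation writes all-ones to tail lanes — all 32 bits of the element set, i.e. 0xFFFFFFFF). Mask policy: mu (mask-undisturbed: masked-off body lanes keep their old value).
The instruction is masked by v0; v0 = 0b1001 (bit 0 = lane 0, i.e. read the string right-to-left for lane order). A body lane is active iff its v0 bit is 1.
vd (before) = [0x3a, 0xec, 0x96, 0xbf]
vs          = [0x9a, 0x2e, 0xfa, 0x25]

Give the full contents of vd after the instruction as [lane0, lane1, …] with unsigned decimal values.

vd = [160, 236, 150, 4294967295]

lanes per group: 128·1/32 = 4
AVL=3 ≤ VLMAX=4, so vl = 3
  i=0: xor(0x3a,0x9a) → 160
  i=1: mask-off/keep → 236
  i=2: mask-off/keep → 150
  i=3: tail/ones → 4294967295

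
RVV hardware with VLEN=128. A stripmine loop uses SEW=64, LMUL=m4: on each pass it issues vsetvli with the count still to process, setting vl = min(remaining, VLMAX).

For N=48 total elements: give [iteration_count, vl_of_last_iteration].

VLMAX = VLEN×LMUL/SEW = 128×4/64 = 8
iterations = ceil(48/8) = 6; final-pass vl = 8

[iterations, last_vl] = [6, 8]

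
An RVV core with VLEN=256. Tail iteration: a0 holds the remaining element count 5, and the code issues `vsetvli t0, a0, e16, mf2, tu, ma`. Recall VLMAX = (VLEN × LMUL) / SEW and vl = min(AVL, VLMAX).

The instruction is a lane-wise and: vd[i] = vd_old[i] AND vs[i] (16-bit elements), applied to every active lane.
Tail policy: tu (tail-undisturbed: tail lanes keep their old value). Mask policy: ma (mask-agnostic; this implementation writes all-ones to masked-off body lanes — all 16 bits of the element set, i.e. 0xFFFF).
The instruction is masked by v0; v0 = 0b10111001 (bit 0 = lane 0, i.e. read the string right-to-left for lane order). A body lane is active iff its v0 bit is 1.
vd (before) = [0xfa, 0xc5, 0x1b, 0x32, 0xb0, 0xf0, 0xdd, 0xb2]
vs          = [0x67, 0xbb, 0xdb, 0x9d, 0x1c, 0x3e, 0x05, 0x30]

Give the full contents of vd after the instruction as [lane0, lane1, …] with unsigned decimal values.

vd = [98, 65535, 65535, 16, 16, 240, 221, 178]

VLMAX = VLEN×LMUL/SEW = 256×1/2/16 = 8
vl ← min(5, 8) = 5
vd[0] and(0xfa,0x67) -> 0x62
vd[1] mask-off/ones -> 0xffff
vd[2] mask-off/ones -> 0xffff
vd[3] and(0x32,0x9d) -> 0x10
vd[4] and(0xb0,0x1c) -> 0x10
vd[5] tail/keep -> 0xf0
vd[6] tail/keep -> 0xdd
vd[7] tail/keep -> 0xb2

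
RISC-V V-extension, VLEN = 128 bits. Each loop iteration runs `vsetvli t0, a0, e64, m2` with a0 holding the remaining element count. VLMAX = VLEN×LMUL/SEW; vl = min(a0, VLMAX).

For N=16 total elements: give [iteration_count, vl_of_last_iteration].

[iterations, last_vl] = [4, 4]

VLMAX = (128 × 2) / 64 = 4 lanes
N=16: ⌈16/4⌉ = 4 iters; last vl = 16 − 3×4 = 4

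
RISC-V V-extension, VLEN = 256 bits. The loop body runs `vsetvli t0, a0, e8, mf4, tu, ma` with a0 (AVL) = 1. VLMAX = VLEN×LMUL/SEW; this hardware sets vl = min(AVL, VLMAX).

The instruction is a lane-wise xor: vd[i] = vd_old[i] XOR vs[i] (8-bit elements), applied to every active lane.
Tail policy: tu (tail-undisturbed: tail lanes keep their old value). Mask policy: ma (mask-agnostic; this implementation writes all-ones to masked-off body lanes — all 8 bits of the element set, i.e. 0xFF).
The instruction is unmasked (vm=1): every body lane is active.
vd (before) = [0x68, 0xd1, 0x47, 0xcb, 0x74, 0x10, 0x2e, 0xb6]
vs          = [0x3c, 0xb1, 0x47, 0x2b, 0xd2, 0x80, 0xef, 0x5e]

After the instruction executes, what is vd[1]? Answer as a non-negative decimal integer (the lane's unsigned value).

vd[1] = 209

lanes per group: 256·1/4/8 = 8
vl ← min(1, 8) = 1
[0] xor(0x68,0x3c) = 0x54
[1] tail/keep = 0xd1
[2] tail/keep = 0x47
[3] tail/keep = 0xcb
[4] tail/keep = 0x74
[5] tail/keep = 0x10
[6] tail/keep = 0x2e
[7] tail/keep = 0xb6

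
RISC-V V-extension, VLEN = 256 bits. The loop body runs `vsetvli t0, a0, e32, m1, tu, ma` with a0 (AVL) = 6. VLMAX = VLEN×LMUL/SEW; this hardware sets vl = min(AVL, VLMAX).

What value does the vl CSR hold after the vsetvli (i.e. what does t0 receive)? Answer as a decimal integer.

VLMAX = VLEN×LMUL/SEW = 256×1/32 = 8
AVL=6 ≤ VLMAX=8, so vl = 6

vl = 6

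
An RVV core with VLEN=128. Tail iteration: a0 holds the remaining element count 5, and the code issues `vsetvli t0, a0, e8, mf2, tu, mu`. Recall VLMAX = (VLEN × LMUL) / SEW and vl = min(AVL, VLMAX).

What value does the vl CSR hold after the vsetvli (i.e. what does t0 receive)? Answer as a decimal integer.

vl = 5

VLMAX = VLEN×LMUL/SEW = 128×1/2/8 = 8
vl = min(AVL, VLMAX) = min(5, 8) = 5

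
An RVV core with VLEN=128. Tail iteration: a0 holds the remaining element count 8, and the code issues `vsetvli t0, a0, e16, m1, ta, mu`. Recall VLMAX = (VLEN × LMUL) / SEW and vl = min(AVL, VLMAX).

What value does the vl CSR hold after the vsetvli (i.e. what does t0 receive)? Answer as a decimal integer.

VLMAX = (128 × 1) / 16 = 8 lanes
AVL=8 ≤ VLMAX=8, so vl = 8

vl = 8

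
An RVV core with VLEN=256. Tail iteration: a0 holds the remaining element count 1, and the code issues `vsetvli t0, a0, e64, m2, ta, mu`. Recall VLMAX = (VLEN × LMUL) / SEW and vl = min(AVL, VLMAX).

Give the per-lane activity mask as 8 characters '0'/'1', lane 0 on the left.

VLMAX = (256 × 2) / 64 = 8 lanes
vl = min(AVL, VLMAX) = min(1, 8) = 1
bits (lane 0 leftmost): 10000000

predicate = 10000000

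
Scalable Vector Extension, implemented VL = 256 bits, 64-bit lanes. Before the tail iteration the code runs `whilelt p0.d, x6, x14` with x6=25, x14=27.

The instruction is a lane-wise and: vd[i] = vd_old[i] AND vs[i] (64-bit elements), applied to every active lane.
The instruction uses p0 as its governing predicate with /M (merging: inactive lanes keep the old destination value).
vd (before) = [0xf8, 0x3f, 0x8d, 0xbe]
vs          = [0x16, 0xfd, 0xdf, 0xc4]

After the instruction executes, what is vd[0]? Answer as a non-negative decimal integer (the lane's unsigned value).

lane count: 256 div 64 = 4
whilelt: lane j active iff 25+j < 27 → j < 2 → 2 active
lane  0: and(0xf8,0x16) ⇒ 0x10
lane  1: and(0x3f,0xfd) ⇒ 0x3d
lane  2: tail/keep ⇒ 0x8d
lane  3: tail/keep ⇒ 0xbe

vd[0] = 16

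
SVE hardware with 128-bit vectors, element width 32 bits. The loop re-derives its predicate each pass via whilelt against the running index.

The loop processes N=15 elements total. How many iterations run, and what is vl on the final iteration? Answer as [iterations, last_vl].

[iterations, last_vl] = [4, 3]

register lanes = 128/32 = 4
iterations = ceil(15/4) = 4; final-pass vl = 3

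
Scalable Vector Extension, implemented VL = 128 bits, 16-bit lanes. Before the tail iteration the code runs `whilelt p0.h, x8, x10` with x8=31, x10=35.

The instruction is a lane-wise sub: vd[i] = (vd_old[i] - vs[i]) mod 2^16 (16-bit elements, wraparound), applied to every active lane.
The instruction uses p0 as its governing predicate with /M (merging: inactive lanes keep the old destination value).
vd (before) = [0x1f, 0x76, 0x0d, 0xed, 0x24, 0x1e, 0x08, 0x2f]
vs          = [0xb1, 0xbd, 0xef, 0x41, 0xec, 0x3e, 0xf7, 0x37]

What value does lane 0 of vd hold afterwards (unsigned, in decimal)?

128-bit reg / 16-bit elem → 8 lanes
p0[j] = (31+j < 35); true for j=0..3 → 4 lanes set
  i=0: sub(0x1f,0xb1) → 65390
  i=1: sub(0x76,0xbd) → 65465
  i=2: sub(0x0d,0xef) → 65310
  i=3: sub(0xed,0x41) → 172
  i=4: tail/keep → 36
  i=5: tail/keep → 30
  i=6: tail/keep → 8
  i=7: tail/keep → 47

vd[0] = 65390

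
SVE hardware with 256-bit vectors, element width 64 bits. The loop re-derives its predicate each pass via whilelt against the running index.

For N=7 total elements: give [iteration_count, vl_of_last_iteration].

lane count: 256 div 64 = 4
7 elements at 4/iter → 2 passes, remainder 3 on the last

[iterations, last_vl] = [2, 3]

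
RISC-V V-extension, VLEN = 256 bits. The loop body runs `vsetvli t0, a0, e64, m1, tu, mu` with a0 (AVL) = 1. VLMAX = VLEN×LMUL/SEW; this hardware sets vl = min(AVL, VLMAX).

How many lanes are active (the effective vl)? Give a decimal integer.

vl = 1

lanes per group: 256·1/64 = 4
AVL=1 ≤ VLMAX=4, so vl = 1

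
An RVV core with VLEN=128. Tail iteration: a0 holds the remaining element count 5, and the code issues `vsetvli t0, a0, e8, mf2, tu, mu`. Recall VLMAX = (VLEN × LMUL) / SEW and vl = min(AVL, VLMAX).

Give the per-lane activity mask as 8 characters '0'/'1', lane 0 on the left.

lanes per group: 128·1/2/8 = 8
AVL=5 ≤ VLMAX=8, so vl = 5
bits (lane 0 leftmost): 11111000

predicate = 11111000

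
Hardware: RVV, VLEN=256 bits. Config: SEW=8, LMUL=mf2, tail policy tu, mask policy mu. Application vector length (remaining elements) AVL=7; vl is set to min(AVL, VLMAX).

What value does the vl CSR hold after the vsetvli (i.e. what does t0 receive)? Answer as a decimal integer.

vl = 7

lanes per group: 256·1/2/8 = 16
vl ← min(7, 16) = 7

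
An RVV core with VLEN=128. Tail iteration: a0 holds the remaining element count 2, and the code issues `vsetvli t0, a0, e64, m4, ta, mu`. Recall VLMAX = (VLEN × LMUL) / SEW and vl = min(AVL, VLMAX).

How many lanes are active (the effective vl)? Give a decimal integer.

VLMAX = VLEN×LMUL/SEW = 128×4/64 = 8
AVL=2 ≤ VLMAX=8, so vl = 2

vl = 2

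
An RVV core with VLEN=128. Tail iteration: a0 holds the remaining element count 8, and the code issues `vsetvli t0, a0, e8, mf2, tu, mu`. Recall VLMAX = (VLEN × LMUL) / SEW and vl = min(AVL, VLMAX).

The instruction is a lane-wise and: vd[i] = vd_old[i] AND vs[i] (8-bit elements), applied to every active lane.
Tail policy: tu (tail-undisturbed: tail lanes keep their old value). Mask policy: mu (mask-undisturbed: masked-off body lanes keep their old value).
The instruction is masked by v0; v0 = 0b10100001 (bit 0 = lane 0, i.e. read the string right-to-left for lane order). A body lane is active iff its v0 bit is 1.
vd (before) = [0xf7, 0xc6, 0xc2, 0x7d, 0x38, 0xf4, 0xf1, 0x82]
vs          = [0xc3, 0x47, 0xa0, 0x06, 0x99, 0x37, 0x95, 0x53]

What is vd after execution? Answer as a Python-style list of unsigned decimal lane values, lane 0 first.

VLMAX = VLEN×LMUL/SEW = 128×1/2/8 = 8
AVL=8 ≤ VLMAX=8, so vl = 8
  i=0: and(0xf7,0xc3) → 195
  i=1: mask-off/keep → 198
  i=2: mask-off/keep → 194
  i=3: mask-off/keep → 125
  i=4: mask-off/keep → 56
  i=5: and(0xf4,0x37) → 52
  i=6: mask-off/keep → 241
  i=7: and(0x82,0x53) → 2

vd = [195, 198, 194, 125, 56, 52, 241, 2]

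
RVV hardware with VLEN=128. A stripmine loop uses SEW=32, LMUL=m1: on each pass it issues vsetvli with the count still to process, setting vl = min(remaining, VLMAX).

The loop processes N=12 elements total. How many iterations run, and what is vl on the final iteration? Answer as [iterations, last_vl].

VLMAX = VLEN×LMUL/SEW = 128×1/32 = 4
12 elements at 4/iter → 3 passes, remainder 4 on the last

[iterations, last_vl] = [3, 4]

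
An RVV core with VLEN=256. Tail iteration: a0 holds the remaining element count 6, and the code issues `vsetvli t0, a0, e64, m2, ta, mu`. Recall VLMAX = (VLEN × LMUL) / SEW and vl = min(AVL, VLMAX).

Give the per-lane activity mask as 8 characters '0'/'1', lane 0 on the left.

predicate = 11111100

VLMAX = VLEN×LMUL/SEW = 256×2/64 = 8
AVL=6 ≤ VLMAX=8, so vl = 6
bits (lane 0 leftmost): 11111100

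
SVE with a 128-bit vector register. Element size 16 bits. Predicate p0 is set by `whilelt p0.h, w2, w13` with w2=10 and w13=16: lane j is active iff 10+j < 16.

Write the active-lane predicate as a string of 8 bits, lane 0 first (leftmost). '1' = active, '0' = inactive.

predicate = 11111100

128-bit reg / 16-bit elem → 8 lanes
whilelt: lane j active iff 10+j < 16 → j < 6 → 6 active
bits (lane 0 leftmost): 11111100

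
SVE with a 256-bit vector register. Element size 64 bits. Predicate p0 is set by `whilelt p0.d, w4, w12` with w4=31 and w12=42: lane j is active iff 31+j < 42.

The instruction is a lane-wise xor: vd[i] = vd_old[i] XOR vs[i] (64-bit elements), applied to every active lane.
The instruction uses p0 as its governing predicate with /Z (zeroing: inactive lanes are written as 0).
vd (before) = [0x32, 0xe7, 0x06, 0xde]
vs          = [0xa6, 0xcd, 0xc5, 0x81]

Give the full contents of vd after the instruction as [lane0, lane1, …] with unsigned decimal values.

vd = [148, 42, 195, 95]

lane count: 256 div 64 = 4
active while 31+j < 42, i.e. j ∈ [0,11) capped at 4 ⇒ 4
lane  0: xor(0x32,0xa6) ⇒ 0x94
lane  1: xor(0xe7,0xcd) ⇒ 0x2a
lane  2: xor(0x06,0xc5) ⇒ 0xc3
lane  3: xor(0xde,0x81) ⇒ 0x5f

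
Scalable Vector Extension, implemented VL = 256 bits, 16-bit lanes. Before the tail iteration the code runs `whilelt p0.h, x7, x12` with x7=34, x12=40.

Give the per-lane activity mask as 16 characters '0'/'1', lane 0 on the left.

256-bit reg / 16-bit elem → 16 lanes
active while 34+j < 40, i.e. j ∈ [0,6) capped at 16 ⇒ 6
bits (lane 0 leftmost): 1111110000000000

predicate = 1111110000000000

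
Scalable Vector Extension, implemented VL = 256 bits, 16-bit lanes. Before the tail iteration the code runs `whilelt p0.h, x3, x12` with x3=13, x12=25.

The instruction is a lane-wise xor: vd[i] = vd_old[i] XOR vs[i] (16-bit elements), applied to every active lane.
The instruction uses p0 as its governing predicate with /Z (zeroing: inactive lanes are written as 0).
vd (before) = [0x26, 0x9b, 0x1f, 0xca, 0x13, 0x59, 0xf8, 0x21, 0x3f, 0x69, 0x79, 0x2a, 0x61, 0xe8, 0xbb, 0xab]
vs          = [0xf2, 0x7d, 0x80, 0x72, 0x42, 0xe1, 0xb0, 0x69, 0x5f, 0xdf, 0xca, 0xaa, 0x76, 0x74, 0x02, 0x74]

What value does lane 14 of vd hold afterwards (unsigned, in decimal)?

256-bit reg / 16-bit elem → 16 lanes
active while 13+j < 25, i.e. j ∈ [0,12) capped at 16 ⇒ 12
[0] xor(0x26,0xf2) = 0xd4
[1] xor(0x9b,0x7d) = 0xe6
[2] xor(0x1f,0x80) = 0x9f
[3] xor(0xca,0x72) = 0xb8
[4] xor(0x13,0x42) = 0x51
[5] xor(0x59,0xe1) = 0xb8
[6] xor(0xf8,0xb0) = 0x48
[7] xor(0x21,0x69) = 0x48
[8] xor(0x3f,0x5f) = 0x60
[9] xor(0x69,0xdf) = 0xb6
[10] xor(0x79,0xca) = 0xb3
[11] xor(0x2a,0xaa) = 0x80
[12] tail/zero = 0x00
[13] tail/zero = 0x00
[14] tail/zero = 0x00
[15] tail/zero = 0x00

vd[14] = 0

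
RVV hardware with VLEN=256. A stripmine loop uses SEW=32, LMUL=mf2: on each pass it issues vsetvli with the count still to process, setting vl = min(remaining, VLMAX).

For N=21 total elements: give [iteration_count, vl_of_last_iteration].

[iterations, last_vl] = [6, 1]

VLMAX = (256 × 1/2) / 32 = 4 lanes
N=21: ⌈21/4⌉ = 6 iters; last vl = 21 − 5×4 = 1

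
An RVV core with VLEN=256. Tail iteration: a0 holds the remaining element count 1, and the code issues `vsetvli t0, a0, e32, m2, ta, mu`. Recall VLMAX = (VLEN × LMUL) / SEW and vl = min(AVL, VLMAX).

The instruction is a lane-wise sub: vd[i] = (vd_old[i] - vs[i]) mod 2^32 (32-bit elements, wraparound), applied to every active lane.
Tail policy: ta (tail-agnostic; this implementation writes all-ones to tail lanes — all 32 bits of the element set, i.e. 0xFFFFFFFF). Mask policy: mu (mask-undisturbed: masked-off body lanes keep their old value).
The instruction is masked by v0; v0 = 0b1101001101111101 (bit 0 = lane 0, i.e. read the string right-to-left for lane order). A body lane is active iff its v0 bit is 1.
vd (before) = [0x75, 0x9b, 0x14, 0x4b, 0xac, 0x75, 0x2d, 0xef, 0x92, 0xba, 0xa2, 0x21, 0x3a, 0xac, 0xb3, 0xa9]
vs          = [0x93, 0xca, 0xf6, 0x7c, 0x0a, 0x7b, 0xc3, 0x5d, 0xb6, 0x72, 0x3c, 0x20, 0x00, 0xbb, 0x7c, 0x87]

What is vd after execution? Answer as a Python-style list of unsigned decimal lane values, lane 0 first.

vd = [4294967266, 4294967295, 4294967295, 4294967295, 4294967295, 4294967295, 4294967295, 4294967295, 4294967295, 4294967295, 4294967295, 4294967295, 4294967295, 4294967295, 4294967295, 4294967295]

VLMAX = (256 × 2) / 32 = 16 lanes
vl = min(AVL, VLMAX) = min(1, 16) = 1
vd[0] sub(0x75,0x93) -> 0xffffffe2
vd[1] tail/ones -> 0xffffffff
vd[2] tail/ones -> 0xffffffff
vd[3] tail/ones -> 0xffffffff
vd[4] tail/ones -> 0xffffffff
vd[5] tail/ones -> 0xffffffff
vd[6] tail/ones -> 0xffffffff
vd[7] tail/ones -> 0xffffffff
vd[8] tail/ones -> 0xffffffff
vd[9] tail/ones -> 0xffffffff
vd[10] tail/ones -> 0xffffffff
vd[11] tail/ones -> 0xffffffff
vd[12] tail/ones -> 0xffffffff
vd[13] tail/ones -> 0xffffffff
vd[14] tail/ones -> 0xffffffff
vd[15] tail/ones -> 0xffffffff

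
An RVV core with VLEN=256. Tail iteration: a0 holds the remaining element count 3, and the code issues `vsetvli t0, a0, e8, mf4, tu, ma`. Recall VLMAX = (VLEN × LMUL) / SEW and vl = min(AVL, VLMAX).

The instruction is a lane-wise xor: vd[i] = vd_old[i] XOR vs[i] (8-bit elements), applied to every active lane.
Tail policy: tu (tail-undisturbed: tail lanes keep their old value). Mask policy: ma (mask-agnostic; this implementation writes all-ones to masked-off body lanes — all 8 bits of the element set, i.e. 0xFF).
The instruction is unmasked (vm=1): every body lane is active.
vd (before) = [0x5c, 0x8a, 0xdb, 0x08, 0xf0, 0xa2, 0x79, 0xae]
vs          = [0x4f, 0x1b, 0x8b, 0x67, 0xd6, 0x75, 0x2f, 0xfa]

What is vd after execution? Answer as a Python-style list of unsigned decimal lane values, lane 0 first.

lanes per group: 256·1/4/8 = 8
AVL=3 ≤ VLMAX=8, so vl = 3
  i=0: xor(0x5c,0x4f) → 19
  i=1: xor(0x8a,0x1b) → 145
  i=2: xor(0xdb,0x8b) → 80
  i=3: tail/keep → 8
  i=4: tail/keep → 240
  i=5: tail/keep → 162
  i=6: tail/keep → 121
  i=7: tail/keep → 174

vd = [19, 145, 80, 8, 240, 162, 121, 174]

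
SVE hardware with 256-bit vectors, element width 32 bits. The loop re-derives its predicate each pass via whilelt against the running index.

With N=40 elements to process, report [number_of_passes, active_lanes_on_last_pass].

256-bit reg / 32-bit elem → 8 lanes
iterations = ceil(40/8) = 5; final-pass vl = 8

[iterations, last_vl] = [5, 8]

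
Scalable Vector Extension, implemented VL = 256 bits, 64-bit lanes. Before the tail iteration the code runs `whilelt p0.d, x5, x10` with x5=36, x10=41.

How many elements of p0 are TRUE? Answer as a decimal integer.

vl = 4

register lanes = 256/64 = 4
active while 36+j < 41, i.e. j ∈ [0,5) capped at 4 ⇒ 4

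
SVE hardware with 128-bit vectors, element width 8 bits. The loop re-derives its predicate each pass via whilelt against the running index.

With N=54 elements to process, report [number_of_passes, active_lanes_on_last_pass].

register lanes = 128/8 = 16
54 elements at 16/iter → 4 passes, remainder 6 on the last

[iterations, last_vl] = [4, 6]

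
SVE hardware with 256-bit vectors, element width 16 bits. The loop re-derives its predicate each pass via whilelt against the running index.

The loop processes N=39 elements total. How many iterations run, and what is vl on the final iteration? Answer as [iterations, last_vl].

[iterations, last_vl] = [3, 7]

256-bit reg / 16-bit elem → 16 lanes
N=39: ⌈39/16⌉ = 3 iters; last vl = 39 − 2×16 = 7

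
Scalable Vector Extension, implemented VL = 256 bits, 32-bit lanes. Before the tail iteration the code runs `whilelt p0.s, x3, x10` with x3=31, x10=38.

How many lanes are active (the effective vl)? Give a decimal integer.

vl = 7

256-bit reg / 32-bit elem → 8 lanes
p0[j] = (31+j < 38); true for j=0..6 → 7 lanes set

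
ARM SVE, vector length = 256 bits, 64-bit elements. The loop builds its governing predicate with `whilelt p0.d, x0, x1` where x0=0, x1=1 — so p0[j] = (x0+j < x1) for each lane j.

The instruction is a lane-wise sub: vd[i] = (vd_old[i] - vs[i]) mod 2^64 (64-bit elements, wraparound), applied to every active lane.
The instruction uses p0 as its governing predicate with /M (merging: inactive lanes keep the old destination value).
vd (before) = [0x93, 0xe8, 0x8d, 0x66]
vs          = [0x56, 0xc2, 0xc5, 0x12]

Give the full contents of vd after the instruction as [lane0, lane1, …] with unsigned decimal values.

vd = [61, 232, 141, 102]

256-bit reg / 64-bit elem → 4 lanes
whilelt: lane j active iff 0+j < 1 → j < 1 → 1 active
[0] sub(0x93,0x56) = 0x3d
[1] tail/keep = 0xe8
[2] tail/keep = 0x8d
[3] tail/keep = 0x66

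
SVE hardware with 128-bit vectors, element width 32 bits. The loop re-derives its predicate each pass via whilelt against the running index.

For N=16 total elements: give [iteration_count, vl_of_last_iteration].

[iterations, last_vl] = [4, 4]

128-bit reg / 32-bit elem → 4 lanes
iterations = ceil(16/4) = 4; final-pass vl = 4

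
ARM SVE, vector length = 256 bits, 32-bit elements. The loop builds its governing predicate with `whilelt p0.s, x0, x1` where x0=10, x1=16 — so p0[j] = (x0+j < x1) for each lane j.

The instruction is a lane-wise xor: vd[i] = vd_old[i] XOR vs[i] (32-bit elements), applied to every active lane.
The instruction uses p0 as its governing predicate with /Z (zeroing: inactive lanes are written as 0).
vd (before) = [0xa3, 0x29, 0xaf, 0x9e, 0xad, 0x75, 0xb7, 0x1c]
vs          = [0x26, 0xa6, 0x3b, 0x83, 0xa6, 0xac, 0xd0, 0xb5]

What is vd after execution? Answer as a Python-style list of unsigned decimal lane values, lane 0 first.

vd = [133, 143, 148, 29, 11, 217, 0, 0]

register lanes = 256/32 = 8
whilelt: lane j active iff 10+j < 16 → j < 6 → 6 active
vd[0] xor(0xa3,0x26) -> 0x85
vd[1] xor(0x29,0xa6) -> 0x8f
vd[2] xor(0xaf,0x3b) -> 0x94
vd[3] xor(0x9e,0x83) -> 0x1d
vd[4] xor(0xad,0xa6) -> 0x0b
vd[5] xor(0x75,0xac) -> 0xd9
vd[6] tail/zero -> 0x00
vd[7] tail/zero -> 0x00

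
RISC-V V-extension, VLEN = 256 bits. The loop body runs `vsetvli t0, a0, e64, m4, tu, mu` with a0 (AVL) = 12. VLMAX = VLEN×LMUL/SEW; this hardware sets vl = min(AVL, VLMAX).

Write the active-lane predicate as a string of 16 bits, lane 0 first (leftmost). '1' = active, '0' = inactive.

VLMAX = (256 × 4) / 64 = 16 lanes
vl = min(AVL, VLMAX) = min(12, 16) = 12
bits (lane 0 leftmost): 1111111111110000

predicate = 1111111111110000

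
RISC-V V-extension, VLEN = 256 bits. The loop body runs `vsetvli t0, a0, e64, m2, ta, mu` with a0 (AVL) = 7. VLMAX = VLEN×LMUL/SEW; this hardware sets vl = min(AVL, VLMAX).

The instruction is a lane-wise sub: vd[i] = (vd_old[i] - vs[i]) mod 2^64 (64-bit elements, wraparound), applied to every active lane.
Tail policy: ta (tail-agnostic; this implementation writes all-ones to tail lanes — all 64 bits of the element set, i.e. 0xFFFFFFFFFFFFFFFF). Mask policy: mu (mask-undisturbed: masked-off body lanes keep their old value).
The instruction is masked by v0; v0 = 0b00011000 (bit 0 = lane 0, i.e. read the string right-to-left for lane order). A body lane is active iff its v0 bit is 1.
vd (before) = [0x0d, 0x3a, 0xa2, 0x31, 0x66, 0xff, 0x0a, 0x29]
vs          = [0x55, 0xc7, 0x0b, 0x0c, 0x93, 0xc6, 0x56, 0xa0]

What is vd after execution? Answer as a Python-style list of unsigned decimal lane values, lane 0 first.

vd = [13, 58, 162, 37, 18446744073709551571, 255, 10, 18446744073709551615]

VLMAX = (256 × 2) / 64 = 8 lanes
AVL=7 ≤ VLMAX=8, so vl = 7
[0] mask-off/keep = 0x0d
[1] mask-off/keep = 0x3a
[2] mask-off/keep = 0xa2
[3] sub(0x31,0x0c) = 0x25
[4] sub(0x66,0x93) = 0xffffffffffffffd3
[5] mask-off/keep = 0xff
[6] mask-off/keep = 0x0a
[7] tail/ones = 0xffffffffffffffff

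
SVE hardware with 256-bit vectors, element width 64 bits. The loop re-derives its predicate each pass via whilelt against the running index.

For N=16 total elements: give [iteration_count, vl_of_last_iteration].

[iterations, last_vl] = [4, 4]

register lanes = 256/64 = 4
N=16: ⌈16/4⌉ = 4 iters; last vl = 16 − 3×4 = 4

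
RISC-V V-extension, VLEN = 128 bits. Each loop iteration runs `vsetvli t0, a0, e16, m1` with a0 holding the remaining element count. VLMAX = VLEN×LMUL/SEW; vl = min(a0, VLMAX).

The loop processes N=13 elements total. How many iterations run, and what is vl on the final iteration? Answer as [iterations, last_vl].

[iterations, last_vl] = [2, 5]

VLMAX = (128 × 1) / 16 = 8 lanes
iterations = ceil(13/8) = 2; final-pass vl = 5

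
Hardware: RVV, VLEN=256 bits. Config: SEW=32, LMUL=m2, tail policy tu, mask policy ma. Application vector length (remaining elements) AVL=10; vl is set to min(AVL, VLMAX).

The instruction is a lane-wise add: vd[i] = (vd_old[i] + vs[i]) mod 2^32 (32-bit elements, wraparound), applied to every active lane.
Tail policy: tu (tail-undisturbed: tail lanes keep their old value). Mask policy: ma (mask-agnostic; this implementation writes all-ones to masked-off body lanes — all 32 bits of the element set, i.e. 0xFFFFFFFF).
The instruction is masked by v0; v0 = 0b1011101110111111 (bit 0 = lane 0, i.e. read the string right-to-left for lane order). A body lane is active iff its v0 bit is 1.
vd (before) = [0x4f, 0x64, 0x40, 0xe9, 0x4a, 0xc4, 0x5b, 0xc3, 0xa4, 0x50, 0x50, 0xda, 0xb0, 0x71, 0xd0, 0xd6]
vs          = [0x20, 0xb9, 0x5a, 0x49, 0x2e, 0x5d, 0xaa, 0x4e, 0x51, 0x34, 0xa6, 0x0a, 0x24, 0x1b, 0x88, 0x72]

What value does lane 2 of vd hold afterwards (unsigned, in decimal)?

lanes per group: 256·2/32 = 16
vl ← min(10, 16) = 10
[0] add(0x4f,0x20) = 0x6f
[1] add(0x64,0xb9) = 0x11d
[2] add(0x40,0x5a) = 0x9a
[3] add(0xe9,0x49) = 0x132
[4] add(0x4a,0x2e) = 0x78
[5] add(0xc4,0x5d) = 0x121
[6] mask-off/ones = 0xffffffff
[7] add(0xc3,0x4e) = 0x111
[8] add(0xa4,0x51) = 0xf5
[9] add(0x50,0x34) = 0x84
[10] tail/keep = 0x50
[11] tail/keep = 0xda
[12] tail/keep = 0xb0
[13] tail/keep = 0x71
[14] tail/keep = 0xd0
[15] tail/keep = 0xd6

vd[2] = 154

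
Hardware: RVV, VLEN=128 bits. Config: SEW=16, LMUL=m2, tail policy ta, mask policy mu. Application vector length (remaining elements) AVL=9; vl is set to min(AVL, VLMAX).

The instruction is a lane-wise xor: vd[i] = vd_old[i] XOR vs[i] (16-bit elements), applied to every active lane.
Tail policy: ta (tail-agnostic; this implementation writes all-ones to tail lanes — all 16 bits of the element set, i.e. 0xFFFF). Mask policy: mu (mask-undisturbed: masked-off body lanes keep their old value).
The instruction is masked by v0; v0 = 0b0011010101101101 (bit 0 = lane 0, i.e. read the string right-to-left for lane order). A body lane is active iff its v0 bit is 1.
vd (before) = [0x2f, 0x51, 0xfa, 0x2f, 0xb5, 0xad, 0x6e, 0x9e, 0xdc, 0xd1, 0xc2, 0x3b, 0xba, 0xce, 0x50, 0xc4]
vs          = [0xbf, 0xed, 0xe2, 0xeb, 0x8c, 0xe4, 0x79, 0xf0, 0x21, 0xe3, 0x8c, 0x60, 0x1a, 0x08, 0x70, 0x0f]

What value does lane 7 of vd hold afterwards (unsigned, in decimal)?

vd[7] = 158

VLMAX = (128 × 2) / 16 = 16 lanes
vl = min(AVL, VLMAX) = min(9, 16) = 9
lane  0: xor(0x2f,0xbf) ⇒ 0x90
lane  1: mask-off/keep ⇒ 0x51
lane  2: xor(0xfa,0xe2) ⇒ 0x18
lane  3: xor(0x2f,0xeb) ⇒ 0xc4
lane  4: mask-off/keep ⇒ 0xb5
lane  5: xor(0xad,0xe4) ⇒ 0x49
lane  6: xor(0x6e,0x79) ⇒ 0x17
lane  7: mask-off/keep ⇒ 0x9e
lane  8: xor(0xdc,0x21) ⇒ 0xfd
lane  9: tail/ones ⇒ 0xffff
lane 10: tail/ones ⇒ 0xffff
lane 11: tail/ones ⇒ 0xffff
lane 12: tail/ones ⇒ 0xffff
lane 13: tail/ones ⇒ 0xffff
lane 14: tail/ones ⇒ 0xffff
lane 15: tail/ones ⇒ 0xffff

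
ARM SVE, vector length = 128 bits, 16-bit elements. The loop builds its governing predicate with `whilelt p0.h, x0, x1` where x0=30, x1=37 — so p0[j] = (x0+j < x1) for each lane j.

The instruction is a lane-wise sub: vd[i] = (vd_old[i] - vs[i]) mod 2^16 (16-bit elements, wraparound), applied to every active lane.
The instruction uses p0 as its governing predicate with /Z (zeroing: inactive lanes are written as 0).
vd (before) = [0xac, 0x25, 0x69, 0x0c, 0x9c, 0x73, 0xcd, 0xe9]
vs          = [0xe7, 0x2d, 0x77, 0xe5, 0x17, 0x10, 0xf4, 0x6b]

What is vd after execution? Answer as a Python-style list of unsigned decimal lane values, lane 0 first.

vd = [65477, 65528, 65522, 65319, 133, 99, 65497, 0]

lane count: 128 div 16 = 8
whilelt: lane j active iff 30+j < 37 → j < 7 → 7 active
lane  0: sub(0xac,0xe7) ⇒ 0xffc5
lane  1: sub(0x25,0x2d) ⇒ 0xfff8
lane  2: sub(0x69,0x77) ⇒ 0xfff2
lane  3: sub(0x0c,0xe5) ⇒ 0xff27
lane  4: sub(0x9c,0x17) ⇒ 0x85
lane  5: sub(0x73,0x10) ⇒ 0x63
lane  6: sub(0xcd,0xf4) ⇒ 0xffd9
lane  7: tail/zero ⇒ 0x00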